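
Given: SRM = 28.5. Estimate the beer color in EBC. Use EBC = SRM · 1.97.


EBC = 28.5 · 1.97

56.1450 EBC


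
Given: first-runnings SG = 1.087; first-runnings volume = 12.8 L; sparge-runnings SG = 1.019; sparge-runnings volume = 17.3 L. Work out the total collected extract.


total = Σ (SG_i − 1)·1000·V_i
first = (1.087 − 1)·1000·12.8 = 1113.6000
sparge = (1.019 − 1)·1000·17.3 = 328.7000
total = 1113.6000 + 328.7000

1442.3000 gravity·L


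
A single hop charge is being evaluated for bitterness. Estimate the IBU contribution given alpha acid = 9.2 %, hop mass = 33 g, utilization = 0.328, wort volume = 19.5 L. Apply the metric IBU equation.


IBU = (α/100)·mass·U·1000 / V
IBU = (9.2/100)·33·0.328·1000 / 19.5

51.0671 IBU


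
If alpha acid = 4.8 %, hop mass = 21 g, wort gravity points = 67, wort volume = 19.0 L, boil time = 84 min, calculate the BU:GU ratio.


U = 1.65·0.000125^(GP/1000)·(1−e^(−0.04t))/4.15;  IBU = (α/100)·m·U·1000/V;  BU:GU = IBU/GP
U = 1.65·0.000125^(67/1000)·(1−e^(−0.04·84))/4.15 = 0.2102
IBU = (4.8/100)·21·0.2102·1000/19.0 = 11.1502
BU:GU = 11.1502/67

0.1664


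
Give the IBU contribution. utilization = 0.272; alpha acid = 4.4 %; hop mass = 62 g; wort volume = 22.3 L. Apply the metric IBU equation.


IBU = (α/100)·mass·U·1000 / V
IBU = (4.4/100)·62·0.272·1000 / 22.3

33.2743 IBU


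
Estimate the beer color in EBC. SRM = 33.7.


EBC = SRM · 1.97
EBC = 33.7 · 1.97

66.3890 EBC


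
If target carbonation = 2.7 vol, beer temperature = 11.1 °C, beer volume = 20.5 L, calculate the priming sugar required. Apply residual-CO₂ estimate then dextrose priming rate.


residual = 14.695·(0.01821 + 0.09011·e^(−0.04·T));  sugar = (target − residual)·4.0·V
residual = 14.695·(0.01821 + 0.09011·e^(−0.04·11.1)) = 1.1170
sugar = (2.7 − 1.1170)·4.0·20.5

129.8058 g


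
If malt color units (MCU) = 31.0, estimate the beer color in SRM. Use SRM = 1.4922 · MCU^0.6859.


SRM = 1.4922 · 31.0^0.6859

15.7308 SRM


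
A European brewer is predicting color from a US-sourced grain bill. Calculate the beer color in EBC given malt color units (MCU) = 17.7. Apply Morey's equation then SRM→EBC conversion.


SRM = 1.4922·MCU^0.6859;  EBC = SRM·1.97
SRM = 1.4922·17.7^0.6859 = 10.7106
EBC = 10.7106·1.97

21.0998 EBC


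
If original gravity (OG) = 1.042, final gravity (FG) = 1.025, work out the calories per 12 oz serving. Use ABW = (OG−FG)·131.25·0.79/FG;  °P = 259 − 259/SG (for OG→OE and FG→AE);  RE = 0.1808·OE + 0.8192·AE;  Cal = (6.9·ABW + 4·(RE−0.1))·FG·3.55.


ABW = (1.042 − 1.025)·131.25·0.79/1.025 = 1.7197
OE = 259 − 259/1.042 = 10.4395 °P
AE = 259 − 259/1.025 = 6.3171 °P
RE = 0.1808·10.4395 + 0.8192·6.3171 = 7.0624 °P
Cal = (6.9·1.7197 + 4·(7.0624−0.1))·1.025·3.55

144.5150 kcal


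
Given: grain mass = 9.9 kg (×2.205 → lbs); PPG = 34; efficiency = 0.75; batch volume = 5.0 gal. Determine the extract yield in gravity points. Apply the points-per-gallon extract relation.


points = lbs × PPG × eff / vol
lbs = 9.9 × 2.205 = 21.8295
points = 21.8295 × 34 × 0.75 / 5.0

111.3305 points


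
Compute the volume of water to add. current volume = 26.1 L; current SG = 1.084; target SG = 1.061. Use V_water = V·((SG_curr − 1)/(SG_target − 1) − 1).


V_water = 26.1·((1.084 − 1)/(1.061 − 1) − 1)

9.8410 L


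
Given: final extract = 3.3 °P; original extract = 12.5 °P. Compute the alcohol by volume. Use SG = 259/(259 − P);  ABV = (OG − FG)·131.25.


OG = 259/(259 − 12.5) = 1.0507
FG = 259/(259 − 3.3) = 1.0129
ABV = (1.0507 − 1.0129)·131.25

4.9618 % ABV


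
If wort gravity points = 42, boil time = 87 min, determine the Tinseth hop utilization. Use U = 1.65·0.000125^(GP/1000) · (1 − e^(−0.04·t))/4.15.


bigness = 1.65·0.000125^(42/1000) = 1.1312
boil_factor = (1 − e^(−0.04·87))/4.15 = 0.2335
U = 1.1312 · 0.2335

0.2642


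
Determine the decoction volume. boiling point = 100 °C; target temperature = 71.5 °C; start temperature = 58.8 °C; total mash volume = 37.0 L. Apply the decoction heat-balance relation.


V_dec = V_total·(T_target − T_start)/(T_boil − T_start)
V_dec = 37.0·(71.5 − 58.8)/(100 − 58.8)

11.4053 L


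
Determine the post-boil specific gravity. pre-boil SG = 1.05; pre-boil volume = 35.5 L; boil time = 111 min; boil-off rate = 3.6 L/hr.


V_post = V_pre − rate·(t/60);  SG_post = 1 + (SG_pre−1)·V_pre/V_post
V_post = 35.5 − 3.6·(111/60) = 28.8400
SG_post = 1 + (1.05 − 1)·35.5/28.8400

1.0615


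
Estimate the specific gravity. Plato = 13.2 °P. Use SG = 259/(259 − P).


SG = 259/(259 − 13.2)

1.0537


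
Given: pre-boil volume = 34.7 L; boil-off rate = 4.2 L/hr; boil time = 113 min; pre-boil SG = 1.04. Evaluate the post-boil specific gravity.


V_post = V_pre − rate·(t/60);  SG_post = 1 + (SG_pre−1)·V_pre/V_post
V_post = 34.7 − 4.2·(113/60) = 26.7900
SG_post = 1 + (1.04 − 1)·34.7/26.7900

1.0518


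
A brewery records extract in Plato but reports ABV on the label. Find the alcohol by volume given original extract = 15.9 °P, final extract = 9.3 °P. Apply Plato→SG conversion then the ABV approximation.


SG = 259/(259 − P);  ABV = (OG − FG)·131.25
OG = 259/(259 − 15.9) = 1.0654
FG = 259/(259 − 9.3) = 1.0372
ABV = (1.0654 − 1.0372)·131.25

3.6961 % ABV


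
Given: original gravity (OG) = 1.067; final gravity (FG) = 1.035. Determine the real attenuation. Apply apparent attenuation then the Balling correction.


AA = (OG−FG)/(OG−1)·100;  RA = AA·0.8192
AA = (1.067 − 1.035)/(1.067 − 1)·100 = 47.7612
RA = 47.7612·0.8192

39.1260 %


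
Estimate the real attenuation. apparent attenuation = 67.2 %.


RA = AA · 0.8192
RA = 67.2 · 0.8192

55.0502 %


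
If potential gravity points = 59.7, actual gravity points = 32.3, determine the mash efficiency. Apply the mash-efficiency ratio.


efficiency = actual / potential × 100
efficiency = 32.3 / 59.7 × 100

54.1039 %


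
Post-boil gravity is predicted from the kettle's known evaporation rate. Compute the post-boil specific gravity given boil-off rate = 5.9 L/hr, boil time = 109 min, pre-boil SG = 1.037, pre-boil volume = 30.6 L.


V_post = V_pre − rate·(t/60);  SG_post = 1 + (SG_pre−1)·V_pre/V_post
V_post = 30.6 − 5.9·(109/60) = 19.8817
SG_post = 1 + (1.037 − 1)·30.6/19.8817

1.0569


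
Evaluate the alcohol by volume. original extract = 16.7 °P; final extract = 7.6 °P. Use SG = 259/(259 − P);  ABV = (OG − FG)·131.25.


OG = 259/(259 − 16.7) = 1.0689
FG = 259/(259 − 7.6) = 1.0302
ABV = (1.0689 − 1.0302)·131.25

5.0783 % ABV


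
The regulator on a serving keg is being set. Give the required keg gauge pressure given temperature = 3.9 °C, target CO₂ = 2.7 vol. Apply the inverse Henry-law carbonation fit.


psi = vols/(0.01821 + 0.09011·e^(−0.04·T)) − 14.695
psi = 2.7/(0.01821 + 0.09011·e^(−0.04·3.9)) − 14.695

13.6353 psi


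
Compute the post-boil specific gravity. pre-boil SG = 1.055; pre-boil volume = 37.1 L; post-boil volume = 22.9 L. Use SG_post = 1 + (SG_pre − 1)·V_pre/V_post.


pts_pre = (1.055 − 1)·1000 = 55.0000
pts_post = 55.0000·37.1/22.9 = 89.1048
SG_post = 1 + 89.1048/1000

1.0891


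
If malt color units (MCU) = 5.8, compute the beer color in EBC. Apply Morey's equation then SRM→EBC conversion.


SRM = 1.4922·MCU^0.6859;  EBC = SRM·1.97
SRM = 1.4922·5.8^0.6859 = 4.9827
EBC = 4.9827·1.97

9.8159 EBC


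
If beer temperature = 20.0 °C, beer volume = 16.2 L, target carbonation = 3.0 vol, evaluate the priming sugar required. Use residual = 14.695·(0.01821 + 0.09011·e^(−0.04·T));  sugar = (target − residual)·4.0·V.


residual = 14.695·(0.01821 + 0.09011·e^(−0.04·20.0)) = 0.8626
sugar = (3.0 − 0.8626)·4.0·16.2

138.5047 g


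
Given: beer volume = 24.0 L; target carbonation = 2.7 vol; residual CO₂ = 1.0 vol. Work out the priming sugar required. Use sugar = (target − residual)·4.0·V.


sugar = (2.7 − 1.0)·4.0·24.0

163.2000 g


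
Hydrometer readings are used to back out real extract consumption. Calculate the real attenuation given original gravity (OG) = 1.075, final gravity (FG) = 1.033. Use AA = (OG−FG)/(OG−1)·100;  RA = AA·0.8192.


AA = (1.075 − 1.033)/(1.075 − 1)·100 = 56.0000
RA = 56.0000·0.8192

45.8752 %


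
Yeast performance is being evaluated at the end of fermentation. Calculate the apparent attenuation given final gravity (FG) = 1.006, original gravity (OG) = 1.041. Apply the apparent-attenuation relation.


AA = (OG − FG)/(OG − 1) · 100
AA = (1.041 − 1.006)/(1.041 − 1) · 100

85.3659 %


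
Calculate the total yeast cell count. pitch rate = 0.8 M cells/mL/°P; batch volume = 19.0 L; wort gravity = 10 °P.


cells (billions) = rate · V_L · °P
cells = 0.8 · 19.0 · 10

152.0000 billion cells


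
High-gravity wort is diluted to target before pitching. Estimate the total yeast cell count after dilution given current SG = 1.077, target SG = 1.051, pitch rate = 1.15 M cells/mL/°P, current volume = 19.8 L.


V_w = V·((SG_c−1)/(SG_t−1)−1);  °P = 259 − 259/SG_t;  cells = rate·(V+V_w)·°P
V_w = 19.8·((1.077−1)/(1.051−1)−1) = 10.0941
V_final = 19.8 + 10.0941 = 29.8941
°P = 259 − 259/1.051 = 12.5680
cells = 1.15·29.8941·12.5680

432.0667 billion cells


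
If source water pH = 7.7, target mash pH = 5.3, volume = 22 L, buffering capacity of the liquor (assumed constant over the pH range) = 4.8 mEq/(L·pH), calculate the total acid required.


acid = buffering capacity · (pH_source − pH_target) · V
acid = 4.8 · (7.7 − 5.3) · 22

253.4400 mEq


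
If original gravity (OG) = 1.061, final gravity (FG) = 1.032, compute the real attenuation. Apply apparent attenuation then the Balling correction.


AA = (OG−FG)/(OG−1)·100;  RA = AA·0.8192
AA = (1.061 − 1.032)/(1.061 − 1)·100 = 47.5410
RA = 47.5410·0.8192

38.9456 %


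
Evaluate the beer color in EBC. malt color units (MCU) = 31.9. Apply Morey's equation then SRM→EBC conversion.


SRM = 1.4922·MCU^0.6859;  EBC = SRM·1.97
SRM = 1.4922·31.9^0.6859 = 16.0427
EBC = 16.0427·1.97

31.6041 EBC


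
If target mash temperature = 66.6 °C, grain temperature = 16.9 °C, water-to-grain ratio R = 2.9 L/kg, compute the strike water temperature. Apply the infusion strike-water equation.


T_strike = (0.41/R)·(T_mash − T_grain) + T_mash
T_strike = (0.41/2.9)·(66.6 − 16.9) + 66.6

73.6266 °C


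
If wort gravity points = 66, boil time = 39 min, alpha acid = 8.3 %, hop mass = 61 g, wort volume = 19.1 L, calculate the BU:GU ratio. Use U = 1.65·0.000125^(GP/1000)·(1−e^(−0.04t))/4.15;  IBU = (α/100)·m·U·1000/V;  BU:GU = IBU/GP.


U = 1.65·0.000125^(66/1000)·(1−e^(−0.04·39))/4.15 = 0.1735
IBU = (8.3/100)·61·0.1735·1000/19.1 = 46.0001
BU:GU = 46.0001/66

0.6970


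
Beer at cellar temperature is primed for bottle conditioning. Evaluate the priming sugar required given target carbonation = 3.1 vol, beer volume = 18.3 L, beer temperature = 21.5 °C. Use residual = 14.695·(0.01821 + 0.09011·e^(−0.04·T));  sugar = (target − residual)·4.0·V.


residual = 14.695·(0.01821 + 0.09011·e^(−0.04·21.5)) = 0.8279
sugar = (3.1 − 0.8279)·4.0·18.3

166.3153 g


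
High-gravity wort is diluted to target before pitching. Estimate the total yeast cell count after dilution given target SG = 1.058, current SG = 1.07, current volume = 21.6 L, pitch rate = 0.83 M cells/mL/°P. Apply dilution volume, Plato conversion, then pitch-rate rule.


V_w = V·((SG_c−1)/(SG_t−1)−1);  °P = 259 − 259/SG_t;  cells = rate·(V+V_w)·°P
V_w = 21.6·((1.07−1)/(1.058−1)−1) = 4.4690
V_final = 21.6 + 4.4690 = 26.0690
°P = 259 − 259/1.058 = 14.1985
cells = 0.83·26.0690·14.1985

307.2161 billion cells


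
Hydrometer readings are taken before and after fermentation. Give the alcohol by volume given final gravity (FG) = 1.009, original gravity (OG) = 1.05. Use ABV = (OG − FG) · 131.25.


ABV = (1.05 − 1.009) · 131.25

5.3813 % ABV


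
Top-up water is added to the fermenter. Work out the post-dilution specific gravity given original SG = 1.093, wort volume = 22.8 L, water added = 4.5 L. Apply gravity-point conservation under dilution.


SG_new = 1 + (SG_old − 1)·V_old/(V_old + V_water)
pts = (1.093 − 1)·1000·22.8/(22.8 + 4.5) = 77.6703
SG_new = 1 + 77.6703/1000

1.0777


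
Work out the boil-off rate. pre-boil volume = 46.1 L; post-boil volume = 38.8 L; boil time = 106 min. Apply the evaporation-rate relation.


rate = (V_pre − V_post) / (t_min/60)
rate = (46.1 − 38.8) / (106/60)

4.1321 L/hr


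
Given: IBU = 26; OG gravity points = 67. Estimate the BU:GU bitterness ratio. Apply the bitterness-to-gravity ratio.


BU:GU = IBU / OG_points
BU:GU = 26 / 67

0.3881


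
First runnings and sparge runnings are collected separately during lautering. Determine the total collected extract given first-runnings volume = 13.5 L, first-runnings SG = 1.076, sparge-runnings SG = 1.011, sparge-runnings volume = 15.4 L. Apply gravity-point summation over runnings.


total = Σ (SG_i − 1)·1000·V_i
first = (1.076 − 1)·1000·13.5 = 1026.0000
sparge = (1.011 − 1)·1000·15.4 = 169.4000
total = 1026.0000 + 169.4000

1195.4000 gravity·L


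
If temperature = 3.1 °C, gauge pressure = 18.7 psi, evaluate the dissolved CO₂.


vols = (P + 14.695)·(0.01821 + 0.09011·e^(−0.04·T))
vols = (18.7 + 14.695)·(0.01821 + 0.09011·e^(−0.04·3.1))

3.2664 volumes


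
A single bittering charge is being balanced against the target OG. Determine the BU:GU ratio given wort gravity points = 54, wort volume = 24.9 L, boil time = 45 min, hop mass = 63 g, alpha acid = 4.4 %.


U = 1.65·0.000125^(GP/1000)·(1−e^(−0.04t))/4.15;  IBU = (α/100)·m·U·1000/V;  BU:GU = IBU/GP
U = 1.65·0.000125^(54/1000)·(1−e^(−0.04·45))/4.15 = 0.2043
IBU = (4.4/100)·63·0.2043·1000/24.9 = 22.7402
BU:GU = 22.7402/54

0.4211


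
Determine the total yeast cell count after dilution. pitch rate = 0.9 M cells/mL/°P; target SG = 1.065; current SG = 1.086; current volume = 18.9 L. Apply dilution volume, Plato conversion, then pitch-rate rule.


V_w = V·((SG_c−1)/(SG_t−1)−1);  °P = 259 − 259/SG_t;  cells = rate·(V+V_w)·°P
V_w = 18.9·((1.086−1)/(1.065−1)−1) = 6.1062
V_final = 18.9 + 6.1062 = 25.0062
°P = 259 − 259/1.065 = 15.8075
cells = 0.9·25.0062·15.8075

355.7566 billion cells


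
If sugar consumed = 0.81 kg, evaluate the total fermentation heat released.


Q = m_sugar · 590 kJ/kg
Q = 0.81 · 590

477.9000 kJ


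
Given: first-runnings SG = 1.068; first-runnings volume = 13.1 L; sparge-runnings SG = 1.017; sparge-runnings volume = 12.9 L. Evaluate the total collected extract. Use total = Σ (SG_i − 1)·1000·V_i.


first = (1.068 − 1)·1000·13.1 = 890.8000
sparge = (1.017 − 1)·1000·12.9 = 219.3000
total = 890.8000 + 219.3000

1110.1000 gravity·L


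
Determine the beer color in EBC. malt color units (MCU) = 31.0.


SRM = 1.4922·MCU^0.6859;  EBC = SRM·1.97
SRM = 1.4922·31.0^0.6859 = 15.7308
EBC = 15.7308·1.97

30.9898 EBC


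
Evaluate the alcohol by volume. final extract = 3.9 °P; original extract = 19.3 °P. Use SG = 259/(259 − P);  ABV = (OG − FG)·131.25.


OG = 259/(259 − 19.3) = 1.0805
FG = 259/(259 − 3.9) = 1.0153
ABV = (1.0805 − 1.0153)·131.25

8.5613 % ABV


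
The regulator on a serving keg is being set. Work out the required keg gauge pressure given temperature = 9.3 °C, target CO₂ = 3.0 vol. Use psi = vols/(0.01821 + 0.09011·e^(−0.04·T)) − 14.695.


psi = 3.0/(0.01821 + 0.09011·e^(−0.04·9.3)) − 14.695

22.6520 psi


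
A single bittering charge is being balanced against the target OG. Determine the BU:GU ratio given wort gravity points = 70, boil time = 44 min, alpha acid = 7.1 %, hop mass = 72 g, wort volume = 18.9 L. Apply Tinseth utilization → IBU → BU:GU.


U = 1.65·0.000125^(GP/1000)·(1−e^(−0.04t))/4.15;  IBU = (α/100)·m·U·1000/V;  BU:GU = IBU/GP
U = 1.65·0.000125^(70/1000)·(1−e^(−0.04·44))/4.15 = 0.1755
IBU = (7.1/100)·72·0.1755·1000/18.9 = 47.4630
BU:GU = 47.4630/70

0.6780


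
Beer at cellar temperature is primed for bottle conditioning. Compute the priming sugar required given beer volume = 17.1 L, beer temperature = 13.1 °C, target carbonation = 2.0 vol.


residual = 14.695·(0.01821 + 0.09011·e^(−0.04·T));  sugar = (target − residual)·4.0·V
residual = 14.695·(0.01821 + 0.09011·e^(−0.04·13.1)) = 1.0517
sugar = (2.0 − 1.0517)·4.0·17.1

64.8639 g


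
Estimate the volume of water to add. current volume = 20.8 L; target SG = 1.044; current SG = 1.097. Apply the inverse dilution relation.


V_water = V·((SG_curr − 1)/(SG_target − 1) − 1)
V_water = 20.8·((1.097 − 1)/(1.044 − 1) − 1)

25.0545 L


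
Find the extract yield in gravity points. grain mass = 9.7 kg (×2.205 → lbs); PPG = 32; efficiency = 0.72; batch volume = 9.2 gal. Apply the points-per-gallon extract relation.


points = lbs × PPG × eff / vol
lbs = 9.7 × 2.205 = 21.3885
points = 21.3885 × 32 × 0.72 / 9.2

53.5642 points


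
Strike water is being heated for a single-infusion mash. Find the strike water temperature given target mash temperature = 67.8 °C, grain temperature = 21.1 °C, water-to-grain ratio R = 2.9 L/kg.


T_strike = (0.41/R)·(T_mash − T_grain) + T_mash
T_strike = (0.41/2.9)·(67.8 − 21.1) + 67.8

74.4024 °C


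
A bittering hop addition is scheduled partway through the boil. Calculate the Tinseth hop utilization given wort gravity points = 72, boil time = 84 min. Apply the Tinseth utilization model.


U = 1.65·0.000125^(GP/1000) · (1 − e^(−0.04·t))/4.15
bigness = 1.65·0.000125^(72/1000) = 0.8639
boil_factor = (1 − e^(−0.04·84))/4.15 = 0.2326
U = 0.8639 · 0.2326

0.2009


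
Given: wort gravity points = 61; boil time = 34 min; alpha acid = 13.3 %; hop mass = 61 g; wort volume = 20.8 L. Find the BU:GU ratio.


U = 1.65·0.000125^(GP/1000)·(1−e^(−0.04t))/4.15;  IBU = (α/100)·m·U·1000/V;  BU:GU = IBU/GP
U = 1.65·0.000125^(61/1000)·(1−e^(−0.04·34))/4.15 = 0.1708
IBU = (13.3/100)·61·0.1708·1000/20.8 = 66.6274
BU:GU = 66.6274/61

1.0923


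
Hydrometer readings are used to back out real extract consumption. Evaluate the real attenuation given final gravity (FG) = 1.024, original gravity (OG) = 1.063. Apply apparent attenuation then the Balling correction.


AA = (OG−FG)/(OG−1)·100;  RA = AA·0.8192
AA = (1.063 − 1.024)/(1.063 − 1)·100 = 61.9048
RA = 61.9048·0.8192

50.7124 %


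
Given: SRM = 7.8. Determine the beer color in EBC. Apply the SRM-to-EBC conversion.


EBC = SRM · 1.97
EBC = 7.8 · 1.97

15.3660 EBC


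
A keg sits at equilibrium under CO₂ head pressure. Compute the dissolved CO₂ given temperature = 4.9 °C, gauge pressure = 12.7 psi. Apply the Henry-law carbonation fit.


vols = (P + 14.695)·(0.01821 + 0.09011·e^(−0.04·T))
vols = (12.7 + 14.695)·(0.01821 + 0.09011·e^(−0.04·4.9))

2.5281 volumes


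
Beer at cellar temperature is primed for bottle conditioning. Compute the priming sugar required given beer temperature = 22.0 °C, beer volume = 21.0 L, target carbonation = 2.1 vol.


residual = 14.695·(0.01821 + 0.09011·e^(−0.04·T));  sugar = (target − residual)·4.0·V
residual = 14.695·(0.01821 + 0.09011·e^(−0.04·22.0)) = 0.8168
sugar = (2.1 − 0.8168)·4.0·21.0

107.7856 g


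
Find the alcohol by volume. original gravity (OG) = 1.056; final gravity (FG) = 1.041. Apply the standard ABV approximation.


ABV = (OG − FG) · 131.25
ABV = (1.056 − 1.041) · 131.25

1.9688 % ABV


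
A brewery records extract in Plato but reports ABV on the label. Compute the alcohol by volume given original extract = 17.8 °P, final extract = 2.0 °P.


SG = 259/(259 − P);  ABV = (OG − FG)·131.25
OG = 259/(259 − 17.8) = 1.0738
FG = 259/(259 − 2.0) = 1.0078
ABV = (1.0738 − 1.0078)·131.25

8.6645 % ABV


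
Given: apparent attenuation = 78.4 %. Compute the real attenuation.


RA = AA · 0.8192
RA = 78.4 · 0.8192

64.2253 %


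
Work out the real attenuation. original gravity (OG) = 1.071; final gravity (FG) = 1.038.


AA = (OG−FG)/(OG−1)·100;  RA = AA·0.8192
AA = (1.071 − 1.038)/(1.071 − 1)·100 = 46.4789
RA = 46.4789·0.8192

38.0755 %


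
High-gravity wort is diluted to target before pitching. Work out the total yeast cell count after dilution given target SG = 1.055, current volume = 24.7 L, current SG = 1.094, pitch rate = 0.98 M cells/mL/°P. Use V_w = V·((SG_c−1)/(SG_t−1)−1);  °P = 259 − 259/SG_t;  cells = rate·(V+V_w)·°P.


V_w = 24.7·((1.094−1)/(1.055−1)−1) = 17.5145
V_final = 24.7 + 17.5145 = 42.2145
°P = 259 − 259/1.055 = 13.5024
cells = 0.98·42.2145·13.5024

558.5965 billion cells


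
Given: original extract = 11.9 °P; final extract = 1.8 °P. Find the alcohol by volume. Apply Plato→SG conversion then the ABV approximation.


SG = 259/(259 − P);  ABV = (OG − FG)·131.25
OG = 259/(259 − 11.9) = 1.0482
FG = 259/(259 − 1.8) = 1.0070
ABV = (1.0482 − 1.0070)·131.25

5.4023 % ABV


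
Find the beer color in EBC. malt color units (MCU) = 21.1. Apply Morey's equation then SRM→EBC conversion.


SRM = 1.4922·MCU^0.6859;  EBC = SRM·1.97
SRM = 1.4922·21.1^0.6859 = 12.0824
EBC = 12.0824·1.97

23.8023 EBC


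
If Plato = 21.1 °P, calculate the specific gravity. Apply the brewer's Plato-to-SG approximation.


SG = 259/(259 − P)
SG = 259/(259 − 21.1)

1.0887


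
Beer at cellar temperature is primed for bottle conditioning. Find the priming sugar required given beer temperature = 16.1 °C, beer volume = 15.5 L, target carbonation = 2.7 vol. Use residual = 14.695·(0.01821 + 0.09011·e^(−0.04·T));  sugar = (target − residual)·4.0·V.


residual = 14.695·(0.01821 + 0.09011·e^(−0.04·16.1)) = 0.9630
sugar = (2.7 − 0.9630)·4.0·15.5

107.6920 g


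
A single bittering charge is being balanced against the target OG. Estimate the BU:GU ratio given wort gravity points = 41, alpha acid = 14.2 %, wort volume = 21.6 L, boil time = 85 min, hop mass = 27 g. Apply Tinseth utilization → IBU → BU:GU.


U = 1.65·0.000125^(GP/1000)·(1−e^(−0.04t))/4.15;  IBU = (α/100)·m·U·1000/V;  BU:GU = IBU/GP
U = 1.65·0.000125^(41/1000)·(1−e^(−0.04·85))/4.15 = 0.2659
IBU = (14.2/100)·27·0.2659·1000/21.6 = 47.1918
BU:GU = 47.1918/41

1.1510


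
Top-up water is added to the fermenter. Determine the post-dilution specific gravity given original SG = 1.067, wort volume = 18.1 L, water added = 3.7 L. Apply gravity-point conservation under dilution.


SG_new = 1 + (SG_old − 1)·V_old/(V_old + V_water)
pts = (1.067 − 1)·1000·18.1/(18.1 + 3.7) = 55.6284
SG_new = 1 + 55.6284/1000

1.0556


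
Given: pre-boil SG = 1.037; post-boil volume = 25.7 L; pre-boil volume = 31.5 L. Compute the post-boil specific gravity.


SG_post = 1 + (SG_pre − 1)·V_pre/V_post
pts_pre = (1.037 − 1)·1000 = 37.0000
pts_post = 37.0000·31.5/25.7 = 45.3502
SG_post = 1 + 45.3502/1000

1.0454


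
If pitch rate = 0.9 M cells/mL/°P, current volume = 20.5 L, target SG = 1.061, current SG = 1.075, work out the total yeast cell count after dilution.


V_w = V·((SG_c−1)/(SG_t−1)−1);  °P = 259 − 259/SG_t;  cells = rate·(V+V_w)·°P
V_w = 20.5·((1.075−1)/(1.061−1)−1) = 4.7049
V_final = 20.5 + 4.7049 = 25.2049
°P = 259 − 259/1.061 = 14.8907
cells = 0.9·25.2049·14.8907

337.7863 billion cells


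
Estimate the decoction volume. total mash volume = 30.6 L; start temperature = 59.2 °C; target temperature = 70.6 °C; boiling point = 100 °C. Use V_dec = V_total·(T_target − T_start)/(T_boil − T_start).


V_dec = 30.6·(70.6 − 59.2)/(100 − 59.2)

8.5500 L


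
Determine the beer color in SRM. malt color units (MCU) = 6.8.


SRM = 1.4922 · MCU^0.6859
SRM = 1.4922 · 6.8^0.6859

5.5571 SRM


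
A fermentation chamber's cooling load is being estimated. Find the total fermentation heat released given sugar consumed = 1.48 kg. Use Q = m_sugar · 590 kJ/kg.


Q = 1.48 · 590

873.2000 kJ


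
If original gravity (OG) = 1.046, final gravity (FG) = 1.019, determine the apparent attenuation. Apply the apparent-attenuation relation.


AA = (OG − FG)/(OG − 1) · 100
AA = (1.046 − 1.019)/(1.046 − 1) · 100

58.6957 %


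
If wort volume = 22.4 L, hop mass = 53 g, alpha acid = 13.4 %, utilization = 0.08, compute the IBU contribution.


IBU = (α/100)·mass·U·1000 / V
IBU = (13.4/100)·53·0.08·1000 / 22.4

25.3643 IBU


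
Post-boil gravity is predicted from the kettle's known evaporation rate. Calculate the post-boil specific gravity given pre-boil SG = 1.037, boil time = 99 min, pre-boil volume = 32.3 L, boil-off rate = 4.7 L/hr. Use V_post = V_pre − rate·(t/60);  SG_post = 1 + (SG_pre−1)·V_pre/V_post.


V_post = 32.3 − 4.7·(99/60) = 24.5450
SG_post = 1 + (1.037 − 1)·32.3/24.5450

1.0487


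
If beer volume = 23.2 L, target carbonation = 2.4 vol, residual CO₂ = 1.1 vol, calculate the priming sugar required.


sugar = (target − residual)·4.0·V
sugar = (2.4 − 1.1)·4.0·23.2

120.6400 g


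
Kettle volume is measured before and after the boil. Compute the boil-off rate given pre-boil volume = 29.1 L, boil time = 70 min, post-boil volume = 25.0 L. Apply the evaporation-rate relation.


rate = (V_pre − V_post) / (t_min/60)
rate = (29.1 − 25.0) / (70/60)

3.5143 L/hr


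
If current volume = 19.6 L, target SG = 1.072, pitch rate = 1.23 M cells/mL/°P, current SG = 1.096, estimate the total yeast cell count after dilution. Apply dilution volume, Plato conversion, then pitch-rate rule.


V_w = V·((SG_c−1)/(SG_t−1)−1);  °P = 259 − 259/SG_t;  cells = rate·(V+V_w)·°P
V_w = 19.6·((1.096−1)/(1.072−1)−1) = 6.5333
V_final = 19.6 + 6.5333 = 26.1333
°P = 259 − 259/1.072 = 17.3955
cells = 1.23·26.1333·17.3955

559.1617 billion cells


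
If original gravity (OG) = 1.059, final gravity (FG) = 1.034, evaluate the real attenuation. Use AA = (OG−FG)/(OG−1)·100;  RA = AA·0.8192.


AA = (1.059 − 1.034)/(1.059 − 1)·100 = 42.3729
RA = 42.3729·0.8192

34.7119 %


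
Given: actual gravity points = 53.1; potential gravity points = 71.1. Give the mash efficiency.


efficiency = actual / potential × 100
efficiency = 53.1 / 71.1 × 100

74.6835 %


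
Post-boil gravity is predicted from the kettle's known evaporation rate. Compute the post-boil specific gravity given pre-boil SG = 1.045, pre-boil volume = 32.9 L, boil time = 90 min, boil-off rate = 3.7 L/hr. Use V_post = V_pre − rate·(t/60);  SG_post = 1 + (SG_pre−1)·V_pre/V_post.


V_post = 32.9 − 3.7·(90/60) = 27.3500
SG_post = 1 + (1.045 − 1)·32.9/27.3500

1.0541


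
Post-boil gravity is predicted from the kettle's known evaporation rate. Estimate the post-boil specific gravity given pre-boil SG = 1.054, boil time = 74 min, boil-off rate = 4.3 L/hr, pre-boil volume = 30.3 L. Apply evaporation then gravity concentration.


V_post = V_pre − rate·(t/60);  SG_post = 1 + (SG_pre−1)·V_pre/V_post
V_post = 30.3 − 4.3·(74/60) = 24.9967
SG_post = 1 + (1.054 − 1)·30.3/24.9967

1.0655


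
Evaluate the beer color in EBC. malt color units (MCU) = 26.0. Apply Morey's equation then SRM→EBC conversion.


SRM = 1.4922·MCU^0.6859;  EBC = SRM·1.97
SRM = 1.4922·26.0^0.6859 = 13.9430
EBC = 13.9430·1.97

27.4678 EBC


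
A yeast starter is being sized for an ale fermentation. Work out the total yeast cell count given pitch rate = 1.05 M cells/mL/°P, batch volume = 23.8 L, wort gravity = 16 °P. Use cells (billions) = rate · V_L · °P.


cells = 1.05 · 23.8 · 16

399.8400 billion cells


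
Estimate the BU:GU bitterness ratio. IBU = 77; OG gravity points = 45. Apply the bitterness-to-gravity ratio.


BU:GU = IBU / OG_points
BU:GU = 77 / 45

1.7111


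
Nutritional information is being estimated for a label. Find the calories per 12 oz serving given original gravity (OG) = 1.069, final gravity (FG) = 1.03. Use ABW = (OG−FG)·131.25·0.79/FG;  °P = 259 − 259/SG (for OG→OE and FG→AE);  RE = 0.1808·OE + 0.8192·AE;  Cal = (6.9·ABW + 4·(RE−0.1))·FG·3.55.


ABW = (1.069 − 1.03)·131.25·0.79/1.03 = 3.9260
OE = 259 − 259/1.069 = 16.7175 °P
AE = 259 − 259/1.03 = 7.5437 °P
RE = 0.1808·16.7175 + 0.8192·7.5437 = 9.2023 °P
Cal = (6.9·3.9260 + 4·(9.2023−0.1))·1.03·3.55

232.1836 kcal


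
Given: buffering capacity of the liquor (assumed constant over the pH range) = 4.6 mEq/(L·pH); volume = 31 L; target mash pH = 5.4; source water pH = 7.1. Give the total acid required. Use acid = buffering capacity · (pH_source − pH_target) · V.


acid = 4.6 · (7.1 − 5.4) · 31

242.4200 mEq


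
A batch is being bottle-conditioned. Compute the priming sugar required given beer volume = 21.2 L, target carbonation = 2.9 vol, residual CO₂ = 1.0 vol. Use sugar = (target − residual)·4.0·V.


sugar = (2.9 − 1.0)·4.0·21.2

161.1200 g


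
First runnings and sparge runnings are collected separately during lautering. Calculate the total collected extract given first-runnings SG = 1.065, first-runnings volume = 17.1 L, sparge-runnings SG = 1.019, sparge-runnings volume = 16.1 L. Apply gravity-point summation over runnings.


total = Σ (SG_i − 1)·1000·V_i
first = (1.065 − 1)·1000·17.1 = 1111.5000
sparge = (1.019 − 1)·1000·16.1 = 305.9000
total = 1111.5000 + 305.9000

1417.4000 gravity·L


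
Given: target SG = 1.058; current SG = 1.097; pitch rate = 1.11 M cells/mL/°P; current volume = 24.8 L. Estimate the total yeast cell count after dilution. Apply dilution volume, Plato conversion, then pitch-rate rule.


V_w = V·((SG_c−1)/(SG_t−1)−1);  °P = 259 − 259/SG_t;  cells = rate·(V+V_w)·°P
V_w = 24.8·((1.097−1)/(1.058−1)−1) = 16.6759
V_final = 24.8 + 16.6759 = 41.4759
°P = 259 − 259/1.058 = 14.1985
cells = 1.11·41.4759·14.1985

653.6729 billion cells


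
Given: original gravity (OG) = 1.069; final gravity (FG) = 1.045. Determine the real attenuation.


AA = (OG−FG)/(OG−1)·100;  RA = AA·0.8192
AA = (1.069 − 1.045)/(1.069 − 1)·100 = 34.7826
RA = 34.7826·0.8192

28.4939 %


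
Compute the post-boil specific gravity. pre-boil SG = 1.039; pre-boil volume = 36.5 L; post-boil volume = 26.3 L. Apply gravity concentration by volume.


SG_post = 1 + (SG_pre − 1)·V_pre/V_post
pts_pre = (1.039 − 1)·1000 = 39.0000
pts_post = 39.0000·36.5/26.3 = 54.1255
SG_post = 1 + 54.1255/1000

1.0541


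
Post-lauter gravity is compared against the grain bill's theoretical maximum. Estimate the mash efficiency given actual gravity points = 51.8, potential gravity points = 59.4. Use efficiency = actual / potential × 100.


efficiency = 51.8 / 59.4 × 100

87.2054 %


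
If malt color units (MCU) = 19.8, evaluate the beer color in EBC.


SRM = 1.4922·MCU^0.6859;  EBC = SRM·1.97
SRM = 1.4922·19.8^0.6859 = 11.5667
EBC = 11.5667·1.97

22.7864 EBC


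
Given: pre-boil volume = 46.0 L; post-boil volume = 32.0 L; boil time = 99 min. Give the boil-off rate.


rate = (V_pre − V_post) / (t_min/60)
rate = (46.0 − 32.0) / (99/60)

8.4848 L/hr


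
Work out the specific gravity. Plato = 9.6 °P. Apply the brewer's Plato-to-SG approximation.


SG = 259/(259 − P)
SG = 259/(259 − 9.6)

1.0385


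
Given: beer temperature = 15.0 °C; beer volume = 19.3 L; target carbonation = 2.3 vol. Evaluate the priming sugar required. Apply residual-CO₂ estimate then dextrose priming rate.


residual = 14.695·(0.01821 + 0.09011·e^(−0.04·T));  sugar = (target − residual)·4.0·V
residual = 14.695·(0.01821 + 0.09011·e^(−0.04·15.0)) = 0.9943
sugar = (2.3 − 0.9943)·4.0·19.3

100.7990 g


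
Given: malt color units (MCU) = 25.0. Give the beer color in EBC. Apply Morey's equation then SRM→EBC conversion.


SRM = 1.4922·MCU^0.6859;  EBC = SRM·1.97
SRM = 1.4922·25.0^0.6859 = 13.5729
EBC = 13.5729·1.97

26.7387 EBC


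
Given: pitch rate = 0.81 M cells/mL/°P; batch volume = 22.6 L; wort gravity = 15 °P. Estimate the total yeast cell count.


cells (billions) = rate · V_L · °P
cells = 0.81 · 22.6 · 15

274.5900 billion cells


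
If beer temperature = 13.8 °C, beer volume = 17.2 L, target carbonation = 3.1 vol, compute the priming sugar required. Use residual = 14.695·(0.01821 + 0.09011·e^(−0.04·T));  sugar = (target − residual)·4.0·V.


residual = 14.695·(0.01821 + 0.09011·e^(−0.04·13.8)) = 1.0300
sugar = (3.1 − 1.0300)·4.0·17.2

142.4128 g


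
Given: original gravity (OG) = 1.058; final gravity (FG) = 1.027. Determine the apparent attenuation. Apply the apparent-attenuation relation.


AA = (OG − FG)/(OG − 1) · 100
AA = (1.058 − 1.027)/(1.058 − 1) · 100

53.4483 %


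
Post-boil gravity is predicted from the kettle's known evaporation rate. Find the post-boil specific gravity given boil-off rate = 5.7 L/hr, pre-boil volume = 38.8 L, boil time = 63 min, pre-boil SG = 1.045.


V_post = V_pre − rate·(t/60);  SG_post = 1 + (SG_pre−1)·V_pre/V_post
V_post = 38.8 − 5.7·(63/60) = 32.8150
SG_post = 1 + (1.045 − 1)·38.8/32.8150

1.0532


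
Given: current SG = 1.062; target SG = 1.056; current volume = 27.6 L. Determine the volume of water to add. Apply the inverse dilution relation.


V_water = V·((SG_curr − 1)/(SG_target − 1) − 1)
V_water = 27.6·((1.062 − 1)/(1.056 − 1) − 1)

2.9571 L


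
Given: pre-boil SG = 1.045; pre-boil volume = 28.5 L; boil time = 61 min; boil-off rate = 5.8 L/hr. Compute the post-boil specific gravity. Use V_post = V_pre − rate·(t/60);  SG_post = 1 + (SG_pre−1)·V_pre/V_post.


V_post = 28.5 − 5.8·(61/60) = 22.6033
SG_post = 1 + (1.045 − 1)·28.5/22.6033

1.0567


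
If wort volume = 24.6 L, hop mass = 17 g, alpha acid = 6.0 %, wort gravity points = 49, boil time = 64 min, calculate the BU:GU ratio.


U = 1.65·0.000125^(GP/1000)·(1−e^(−0.04t))/4.15;  IBU = (α/100)·m·U·1000/V;  BU:GU = IBU/GP
U = 1.65·0.000125^(49/1000)·(1−e^(−0.04·64))/4.15 = 0.2362
IBU = (6.0/100)·17·0.2362·1000/24.6 = 9.7928
BU:GU = 9.7928/49

0.1999


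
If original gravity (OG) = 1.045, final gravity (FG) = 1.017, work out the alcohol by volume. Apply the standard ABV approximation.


ABV = (OG − FG) · 131.25
ABV = (1.045 − 1.017) · 131.25

3.6750 % ABV


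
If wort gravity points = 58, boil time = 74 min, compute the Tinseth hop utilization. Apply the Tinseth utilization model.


U = 1.65·0.000125^(GP/1000) · (1 − e^(−0.04·t))/4.15
bigness = 1.65·0.000125^(58/1000) = 0.9797
boil_factor = (1 − e^(−0.04·74))/4.15 = 0.2285
U = 0.9797 · 0.2285

0.2238


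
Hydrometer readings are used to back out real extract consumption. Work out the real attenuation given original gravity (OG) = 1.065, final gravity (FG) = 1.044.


AA = (OG−FG)/(OG−1)·100;  RA = AA·0.8192
AA = (1.065 − 1.044)/(1.065 − 1)·100 = 32.3077
RA = 32.3077·0.8192

26.4665 %


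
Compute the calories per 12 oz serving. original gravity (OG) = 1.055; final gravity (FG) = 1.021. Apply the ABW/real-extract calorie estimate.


ABW = (OG−FG)·131.25·0.79/FG;  °P = 259 − 259/SG (for OG→OE and FG→AE);  RE = 0.1808·OE + 0.8192·AE;  Cal = (6.9·ABW + 4·(RE−0.1))·FG·3.55
ABW = (1.055 − 1.021)·131.25·0.79/1.021 = 3.4529
OE = 259 − 259/1.055 = 13.5024 °P
AE = 259 − 259/1.021 = 5.3271 °P
RE = 0.1808·13.5024 + 0.8192·5.3271 = 6.8052 °P
Cal = (6.9·3.4529 + 4·(6.8052−0.1))·1.021·3.55

183.5676 kcal


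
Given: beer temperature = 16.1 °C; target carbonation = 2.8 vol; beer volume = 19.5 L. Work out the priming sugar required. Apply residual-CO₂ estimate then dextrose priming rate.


residual = 14.695·(0.01821 + 0.09011·e^(−0.04·T));  sugar = (target − residual)·4.0·V
residual = 14.695·(0.01821 + 0.09011·e^(−0.04·16.1)) = 0.9630
sugar = (2.8 − 0.9630)·4.0·19.5

143.2835 g


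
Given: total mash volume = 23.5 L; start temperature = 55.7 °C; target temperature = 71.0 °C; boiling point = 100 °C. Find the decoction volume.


V_dec = V_total·(T_target − T_start)/(T_boil − T_start)
V_dec = 23.5·(71.0 − 55.7)/(100 − 55.7)

8.1163 L


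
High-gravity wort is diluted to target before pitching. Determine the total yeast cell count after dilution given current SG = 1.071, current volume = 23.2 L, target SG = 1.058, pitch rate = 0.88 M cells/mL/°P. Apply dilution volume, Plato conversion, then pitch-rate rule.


V_w = V·((SG_c−1)/(SG_t−1)−1);  °P = 259 − 259/SG_t;  cells = rate·(V+V_w)·°P
V_w = 23.2·((1.071−1)/(1.058−1)−1) = 5.2000
V_final = 23.2 + 5.2000 = 28.4000
°P = 259 − 259/1.058 = 14.1985
cells = 0.88·28.4000·14.1985

354.8486 billion cells


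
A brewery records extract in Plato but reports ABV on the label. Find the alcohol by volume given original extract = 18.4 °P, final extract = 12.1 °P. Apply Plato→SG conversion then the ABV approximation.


SG = 259/(259 − P);  ABV = (OG − FG)·131.25
OG = 259/(259 − 18.4) = 1.0765
FG = 259/(259 − 12.1) = 1.0490
ABV = (1.0765 − 1.0490)·131.25

3.6051 % ABV


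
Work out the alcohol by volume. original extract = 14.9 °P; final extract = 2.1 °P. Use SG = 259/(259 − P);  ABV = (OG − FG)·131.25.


OG = 259/(259 − 14.9) = 1.0610
FG = 259/(259 − 2.1) = 1.0082
ABV = (1.0610 − 1.0082)·131.25

6.9387 % ABV


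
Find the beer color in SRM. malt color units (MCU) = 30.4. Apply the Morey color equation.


SRM = 1.4922 · MCU^0.6859
SRM = 1.4922 · 30.4^0.6859

15.5214 SRM


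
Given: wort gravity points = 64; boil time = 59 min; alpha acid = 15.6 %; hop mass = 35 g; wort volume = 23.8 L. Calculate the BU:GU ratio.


U = 1.65·0.000125^(GP/1000)·(1−e^(−0.04t))/4.15;  IBU = (α/100)·m·U·1000/V;  BU:GU = IBU/GP
U = 1.65·0.000125^(64/1000)·(1−e^(−0.04·59))/4.15 = 0.2026
IBU = (15.6/100)·35·0.2026·1000/23.8 = 46.4708
BU:GU = 46.4708/64

0.7261


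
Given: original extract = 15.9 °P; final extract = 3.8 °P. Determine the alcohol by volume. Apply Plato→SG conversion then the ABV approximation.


SG = 259/(259 − P);  ABV = (OG − FG)·131.25
OG = 259/(259 − 15.9) = 1.0654
FG = 259/(259 − 3.8) = 1.0149
ABV = (1.0654 − 1.0149)·131.25

6.6301 % ABV


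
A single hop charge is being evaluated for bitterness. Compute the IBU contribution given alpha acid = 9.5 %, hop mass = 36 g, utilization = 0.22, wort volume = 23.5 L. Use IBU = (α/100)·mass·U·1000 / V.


IBU = (9.5/100)·36·0.22·1000 / 23.5

32.0170 IBU


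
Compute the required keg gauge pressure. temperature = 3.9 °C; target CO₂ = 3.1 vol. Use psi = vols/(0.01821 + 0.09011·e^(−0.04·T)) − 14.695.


psi = 3.1/(0.01821 + 0.09011·e^(−0.04·3.9)) − 14.695

17.8323 psi


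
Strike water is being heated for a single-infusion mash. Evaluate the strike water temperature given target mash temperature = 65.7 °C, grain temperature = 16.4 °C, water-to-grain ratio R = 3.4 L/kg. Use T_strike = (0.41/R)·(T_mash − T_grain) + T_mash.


T_strike = (0.41/3.4)·(65.7 − 16.4) + 65.7

71.6450 °C


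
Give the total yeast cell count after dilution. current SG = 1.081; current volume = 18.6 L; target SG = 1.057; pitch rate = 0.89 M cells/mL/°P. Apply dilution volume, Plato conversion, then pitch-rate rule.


V_w = V·((SG_c−1)/(SG_t−1)−1);  °P = 259 − 259/SG_t;  cells = rate·(V+V_w)·°P
V_w = 18.6·((1.081−1)/(1.057−1)−1) = 7.8316
V_final = 18.6 + 7.8316 = 26.4316
°P = 259 − 259/1.057 = 13.9669
cells = 0.89·26.4316·13.9669

328.5585 billion cells
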